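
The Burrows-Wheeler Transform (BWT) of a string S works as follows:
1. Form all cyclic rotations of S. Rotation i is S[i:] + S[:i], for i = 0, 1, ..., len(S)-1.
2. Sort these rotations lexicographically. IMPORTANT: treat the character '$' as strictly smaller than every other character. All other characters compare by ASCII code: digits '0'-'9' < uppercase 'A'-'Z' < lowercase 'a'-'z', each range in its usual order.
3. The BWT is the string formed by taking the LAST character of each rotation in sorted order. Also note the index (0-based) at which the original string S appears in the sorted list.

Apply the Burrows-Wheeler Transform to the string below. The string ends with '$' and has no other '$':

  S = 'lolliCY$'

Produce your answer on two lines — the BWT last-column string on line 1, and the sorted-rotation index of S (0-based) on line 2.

Answer: YiCllo$l
6

Derivation:
All 8 rotations (rotation i = S[i:]+S[:i]):
  rot[0] = lolliCY$
  rot[1] = olliCY$l
  rot[2] = lliCY$lo
  rot[3] = liCY$lol
  rot[4] = iCY$loll
  rot[5] = CY$lolli
  rot[6] = Y$lolliC
  rot[7] = $lolliCY
Sorted (with $ < everything):
  sorted[0] = $lolliCY  (last char: 'Y')
  sorted[1] = CY$lolli  (last char: 'i')
  sorted[2] = Y$lolliC  (last char: 'C')
  sorted[3] = iCY$loll  (last char: 'l')
  sorted[4] = liCY$lol  (last char: 'l')
  sorted[5] = lliCY$lo  (last char: 'o')
  sorted[6] = lolliCY$  (last char: '$')
  sorted[7] = olliCY$l  (last char: 'l')
Last column: YiCllo$l
Original string S is at sorted index 6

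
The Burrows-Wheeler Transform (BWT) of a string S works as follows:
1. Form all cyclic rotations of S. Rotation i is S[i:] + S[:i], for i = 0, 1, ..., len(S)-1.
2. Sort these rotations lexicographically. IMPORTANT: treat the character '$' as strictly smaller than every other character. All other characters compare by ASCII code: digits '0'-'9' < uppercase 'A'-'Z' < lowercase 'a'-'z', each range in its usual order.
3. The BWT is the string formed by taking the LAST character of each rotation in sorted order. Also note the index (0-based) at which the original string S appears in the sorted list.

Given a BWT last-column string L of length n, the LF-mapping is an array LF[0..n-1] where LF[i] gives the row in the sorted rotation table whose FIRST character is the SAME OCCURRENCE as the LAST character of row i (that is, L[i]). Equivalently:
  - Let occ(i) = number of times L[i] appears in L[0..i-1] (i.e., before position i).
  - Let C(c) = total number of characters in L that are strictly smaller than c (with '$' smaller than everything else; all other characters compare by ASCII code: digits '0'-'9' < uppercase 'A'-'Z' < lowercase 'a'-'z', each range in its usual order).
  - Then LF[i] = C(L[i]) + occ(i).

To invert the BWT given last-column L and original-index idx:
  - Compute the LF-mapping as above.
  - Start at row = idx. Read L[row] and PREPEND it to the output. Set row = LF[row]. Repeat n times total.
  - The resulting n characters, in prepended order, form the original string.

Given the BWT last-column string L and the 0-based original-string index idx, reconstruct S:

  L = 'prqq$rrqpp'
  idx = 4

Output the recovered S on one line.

LF mapping: 1 7 4 5 0 8 9 6 2 3
Walk LF starting at row 4, prepending L[row]:
  step 1: row=4, L[4]='$', prepend. Next row=LF[4]=0
  step 2: row=0, L[0]='p', prepend. Next row=LF[0]=1
  step 3: row=1, L[1]='r', prepend. Next row=LF[1]=7
  step 4: row=7, L[7]='q', prepend. Next row=LF[7]=6
  step 5: row=6, L[6]='r', prepend. Next row=LF[6]=9
  step 6: row=9, L[9]='p', prepend. Next row=LF[9]=3
  step 7: row=3, L[3]='q', prepend. Next row=LF[3]=5
  step 8: row=5, L[5]='r', prepend. Next row=LF[5]=8
  step 9: row=8, L[8]='p', prepend. Next row=LF[8]=2
  step 10: row=2, L[2]='q', prepend. Next row=LF[2]=4
Reversed output: qprqprqrp$

Answer: qprqprqrp$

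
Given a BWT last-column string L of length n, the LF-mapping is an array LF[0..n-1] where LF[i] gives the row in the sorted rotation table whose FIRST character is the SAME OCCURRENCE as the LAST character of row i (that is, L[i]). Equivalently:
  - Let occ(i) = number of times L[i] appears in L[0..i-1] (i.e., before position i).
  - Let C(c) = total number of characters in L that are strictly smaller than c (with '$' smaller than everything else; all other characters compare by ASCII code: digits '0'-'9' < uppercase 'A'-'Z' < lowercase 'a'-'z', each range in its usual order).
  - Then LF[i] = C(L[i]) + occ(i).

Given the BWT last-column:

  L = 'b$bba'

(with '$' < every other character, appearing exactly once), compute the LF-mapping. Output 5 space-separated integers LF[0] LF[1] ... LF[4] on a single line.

Answer: 2 0 3 4 1

Derivation:
Char counts: '$':1, 'a':1, 'b':3
C (first-col start): C('$')=0, C('a')=1, C('b')=2
L[0]='b': occ=0, LF[0]=C('b')+0=2+0=2
L[1]='$': occ=0, LF[1]=C('$')+0=0+0=0
L[2]='b': occ=1, LF[2]=C('b')+1=2+1=3
L[3]='b': occ=2, LF[3]=C('b')+2=2+2=4
L[4]='a': occ=0, LF[4]=C('a')+0=1+0=1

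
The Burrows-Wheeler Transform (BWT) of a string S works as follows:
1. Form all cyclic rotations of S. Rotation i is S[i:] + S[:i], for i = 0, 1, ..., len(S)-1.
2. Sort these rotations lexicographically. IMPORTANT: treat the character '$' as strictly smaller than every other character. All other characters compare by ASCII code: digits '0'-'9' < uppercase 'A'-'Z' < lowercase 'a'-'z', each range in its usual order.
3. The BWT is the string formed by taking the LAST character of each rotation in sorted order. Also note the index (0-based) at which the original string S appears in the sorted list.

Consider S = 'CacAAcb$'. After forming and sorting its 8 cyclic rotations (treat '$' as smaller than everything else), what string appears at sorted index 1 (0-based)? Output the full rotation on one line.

Answer: AAcb$Cac

Derivation:
All 8 rotations (rotation i = S[i:]+S[:i]):
  rot[0] = CacAAcb$
  rot[1] = acAAcb$C
  rot[2] = cAAcb$Ca
  rot[3] = AAcb$Cac
  rot[4] = Acb$CacA
  rot[5] = cb$CacAA
  rot[6] = b$CacAAc
  rot[7] = $CacAAcb
Sorted (with $ < everything):
  sorted[0] = $CacAAcb
  sorted[1] = AAcb$Cac
  sorted[2] = Acb$CacA
  sorted[3] = CacAAcb$
  sorted[4] = acAAcb$C
  sorted[5] = b$CacAAc
  sorted[6] = cAAcb$Ca
  sorted[7] = cb$CacAA
sorted[1] = AAcb$Cac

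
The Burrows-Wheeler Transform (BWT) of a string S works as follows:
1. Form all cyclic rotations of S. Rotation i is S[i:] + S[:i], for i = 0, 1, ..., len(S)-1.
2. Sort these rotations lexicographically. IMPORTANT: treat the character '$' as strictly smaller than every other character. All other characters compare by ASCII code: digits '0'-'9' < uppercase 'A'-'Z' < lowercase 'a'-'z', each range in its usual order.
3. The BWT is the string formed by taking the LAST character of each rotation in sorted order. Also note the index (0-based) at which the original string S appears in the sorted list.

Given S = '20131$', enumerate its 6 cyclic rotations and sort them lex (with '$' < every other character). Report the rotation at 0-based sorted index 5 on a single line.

All 6 rotations (rotation i = S[i:]+S[:i]):
  rot[0] = 20131$
  rot[1] = 0131$2
  rot[2] = 131$20
  rot[3] = 31$201
  rot[4] = 1$2013
  rot[5] = $20131
Sorted (with $ < everything):
  sorted[0] = $20131
  sorted[1] = 0131$2
  sorted[2] = 1$2013
  sorted[3] = 131$20
  sorted[4] = 20131$
  sorted[5] = 31$201
sorted[5] = 31$201

Answer: 31$201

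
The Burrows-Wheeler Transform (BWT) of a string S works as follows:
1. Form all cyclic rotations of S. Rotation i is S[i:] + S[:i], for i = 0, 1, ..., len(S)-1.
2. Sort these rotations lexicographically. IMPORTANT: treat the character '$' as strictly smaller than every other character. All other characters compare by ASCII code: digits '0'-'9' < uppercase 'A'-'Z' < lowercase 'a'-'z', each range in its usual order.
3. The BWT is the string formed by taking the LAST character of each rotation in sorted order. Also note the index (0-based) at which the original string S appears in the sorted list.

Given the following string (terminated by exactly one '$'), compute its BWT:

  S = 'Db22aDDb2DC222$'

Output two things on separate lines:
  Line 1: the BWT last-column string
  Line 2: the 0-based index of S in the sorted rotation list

All 15 rotations (rotation i = S[i:]+S[:i]):
  rot[0] = Db22aDDb2DC222$
  rot[1] = b22aDDb2DC222$D
  rot[2] = 22aDDb2DC222$Db
  rot[3] = 2aDDb2DC222$Db2
  rot[4] = aDDb2DC222$Db22
  rot[5] = DDb2DC222$Db22a
  rot[6] = Db2DC222$Db22aD
  rot[7] = b2DC222$Db22aDD
  rot[8] = 2DC222$Db22aDDb
  rot[9] = DC222$Db22aDDb2
  rot[10] = C222$Db22aDDb2D
  rot[11] = 222$Db22aDDb2DC
  rot[12] = 22$Db22aDDb2DC2
  rot[13] = 2$Db22aDDb2DC22
  rot[14] = $Db22aDDb2DC222
Sorted (with $ < everything):
  sorted[0] = $Db22aDDb2DC222  (last char: '2')
  sorted[1] = 2$Db22aDDb2DC22  (last char: '2')
  sorted[2] = 22$Db22aDDb2DC2  (last char: '2')
  sorted[3] = 222$Db22aDDb2DC  (last char: 'C')
  sorted[4] = 22aDDb2DC222$Db  (last char: 'b')
  sorted[5] = 2DC222$Db22aDDb  (last char: 'b')
  sorted[6] = 2aDDb2DC222$Db2  (last char: '2')
  sorted[7] = C222$Db22aDDb2D  (last char: 'D')
  sorted[8] = DC222$Db22aDDb2  (last char: '2')
  sorted[9] = DDb2DC222$Db22a  (last char: 'a')
  sorted[10] = Db22aDDb2DC222$  (last char: '$')
  sorted[11] = Db2DC222$Db22aD  (last char: 'D')
  sorted[12] = aDDb2DC222$Db22  (last char: '2')
  sorted[13] = b22aDDb2DC222$D  (last char: 'D')
  sorted[14] = b2DC222$Db22aDD  (last char: 'D')
Last column: 222Cbb2D2a$D2DD
Original string S is at sorted index 10

Answer: 222Cbb2D2a$D2DD
10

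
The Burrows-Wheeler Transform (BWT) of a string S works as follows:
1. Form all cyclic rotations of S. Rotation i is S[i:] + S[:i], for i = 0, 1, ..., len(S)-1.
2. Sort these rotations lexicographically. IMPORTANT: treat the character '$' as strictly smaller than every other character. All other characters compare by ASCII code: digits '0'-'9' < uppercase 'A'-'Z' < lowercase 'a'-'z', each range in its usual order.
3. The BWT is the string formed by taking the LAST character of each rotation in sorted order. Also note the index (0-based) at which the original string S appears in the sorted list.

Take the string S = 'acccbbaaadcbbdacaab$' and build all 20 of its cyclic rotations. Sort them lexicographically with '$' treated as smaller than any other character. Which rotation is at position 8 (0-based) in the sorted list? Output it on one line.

Answer: b$acccbbaaadcbbdacaa

Derivation:
All 20 rotations (rotation i = S[i:]+S[:i]):
  rot[0] = acccbbaaadcbbdacaab$
  rot[1] = cccbbaaadcbbdacaab$a
  rot[2] = ccbbaaadcbbdacaab$ac
  rot[3] = cbbaaadcbbdacaab$acc
  rot[4] = bbaaadcbbdacaab$accc
  rot[5] = baaadcbbdacaab$acccb
  rot[6] = aaadcbbdacaab$acccbb
  rot[7] = aadcbbdacaab$acccbba
  rot[8] = adcbbdacaab$acccbbaa
  rot[9] = dcbbdacaab$acccbbaaa
  rot[10] = cbbdacaab$acccbbaaad
  rot[11] = bbdacaab$acccbbaaadc
  rot[12] = bdacaab$acccbbaaadcb
  rot[13] = dacaab$acccbbaaadcbb
  rot[14] = acaab$acccbbaaadcbbd
  rot[15] = caab$acccbbaaadcbbda
  rot[16] = aab$acccbbaaadcbbdac
  rot[17] = ab$acccbbaaadcbbdaca
  rot[18] = b$acccbbaaadcbbdacaa
  rot[19] = $acccbbaaadcbbdacaab
Sorted (with $ < everything):
  sorted[0] = $acccbbaaadcbbdacaab
  sorted[1] = aaadcbbdacaab$acccbb
  sorted[2] = aab$acccbbaaadcbbdac
  sorted[3] = aadcbbdacaab$acccbba
  sorted[4] = ab$acccbbaaadcbbdaca
  sorted[5] = acaab$acccbbaaadcbbd
  sorted[6] = acccbbaaadcbbdacaab$
  sorted[7] = adcbbdacaab$acccbbaa
  sorted[8] = b$acccbbaaadcbbdacaa
  sorted[9] = baaadcbbdacaab$acccb
  sorted[10] = bbaaadcbbdacaab$accc
  sorted[11] = bbdacaab$acccbbaaadc
  sorted[12] = bdacaab$acccbbaaadcb
  sorted[13] = caab$acccbbaaadcbbda
  sorted[14] = cbbaaadcbbdacaab$acc
  sorted[15] = cbbdacaab$acccbbaaad
  sorted[16] = ccbbaaadcbbdacaab$ac
  sorted[17] = cccbbaaadcbbdacaab$a
  sorted[18] = dacaab$acccbbaaadcbb
  sorted[19] = dcbbdacaab$acccbbaaa
sorted[8] = b$acccbbaaadcbbdacaa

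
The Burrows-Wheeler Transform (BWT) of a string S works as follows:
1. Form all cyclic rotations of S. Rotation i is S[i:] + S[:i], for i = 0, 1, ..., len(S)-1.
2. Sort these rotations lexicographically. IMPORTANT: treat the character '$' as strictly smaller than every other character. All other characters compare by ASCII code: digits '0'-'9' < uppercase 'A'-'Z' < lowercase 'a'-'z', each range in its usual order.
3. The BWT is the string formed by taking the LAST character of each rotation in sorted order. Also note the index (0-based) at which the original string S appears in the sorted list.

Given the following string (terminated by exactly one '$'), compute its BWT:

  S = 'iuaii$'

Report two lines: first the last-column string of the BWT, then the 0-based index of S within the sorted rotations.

Answer: iuia$i
4

Derivation:
All 6 rotations (rotation i = S[i:]+S[:i]):
  rot[0] = iuaii$
  rot[1] = uaii$i
  rot[2] = aii$iu
  rot[3] = ii$iua
  rot[4] = i$iuai
  rot[5] = $iuaii
Sorted (with $ < everything):
  sorted[0] = $iuaii  (last char: 'i')
  sorted[1] = aii$iu  (last char: 'u')
  sorted[2] = i$iuai  (last char: 'i')
  sorted[3] = ii$iua  (last char: 'a')
  sorted[4] = iuaii$  (last char: '$')
  sorted[5] = uaii$i  (last char: 'i')
Last column: iuia$i
Original string S is at sorted index 4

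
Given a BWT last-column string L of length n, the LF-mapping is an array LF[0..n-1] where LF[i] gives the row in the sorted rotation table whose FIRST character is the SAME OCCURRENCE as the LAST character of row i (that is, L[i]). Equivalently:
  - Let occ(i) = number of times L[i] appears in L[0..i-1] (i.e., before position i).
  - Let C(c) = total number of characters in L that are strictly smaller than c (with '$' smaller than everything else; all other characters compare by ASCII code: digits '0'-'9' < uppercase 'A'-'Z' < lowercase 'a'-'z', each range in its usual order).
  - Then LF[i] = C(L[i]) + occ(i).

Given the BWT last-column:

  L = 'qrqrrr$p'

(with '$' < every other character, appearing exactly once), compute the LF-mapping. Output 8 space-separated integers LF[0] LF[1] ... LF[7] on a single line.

Answer: 2 4 3 5 6 7 0 1

Derivation:
Char counts: '$':1, 'p':1, 'q':2, 'r':4
C (first-col start): C('$')=0, C('p')=1, C('q')=2, C('r')=4
L[0]='q': occ=0, LF[0]=C('q')+0=2+0=2
L[1]='r': occ=0, LF[1]=C('r')+0=4+0=4
L[2]='q': occ=1, LF[2]=C('q')+1=2+1=3
L[3]='r': occ=1, LF[3]=C('r')+1=4+1=5
L[4]='r': occ=2, LF[4]=C('r')+2=4+2=6
L[5]='r': occ=3, LF[5]=C('r')+3=4+3=7
L[6]='$': occ=0, LF[6]=C('$')+0=0+0=0
L[7]='p': occ=0, LF[7]=C('p')+0=1+0=1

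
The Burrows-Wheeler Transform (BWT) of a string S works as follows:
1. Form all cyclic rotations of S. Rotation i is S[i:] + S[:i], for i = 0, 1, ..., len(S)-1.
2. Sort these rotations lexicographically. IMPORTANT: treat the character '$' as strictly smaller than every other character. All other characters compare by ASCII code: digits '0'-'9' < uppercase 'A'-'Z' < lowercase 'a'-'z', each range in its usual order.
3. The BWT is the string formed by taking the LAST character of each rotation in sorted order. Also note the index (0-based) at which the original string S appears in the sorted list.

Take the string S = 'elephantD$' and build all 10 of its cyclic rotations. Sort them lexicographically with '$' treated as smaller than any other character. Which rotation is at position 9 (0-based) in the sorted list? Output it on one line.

Answer: tD$elephan

Derivation:
All 10 rotations (rotation i = S[i:]+S[:i]):
  rot[0] = elephantD$
  rot[1] = lephantD$e
  rot[2] = ephantD$el
  rot[3] = phantD$ele
  rot[4] = hantD$elep
  rot[5] = antD$eleph
  rot[6] = ntD$elepha
  rot[7] = tD$elephan
  rot[8] = D$elephant
  rot[9] = $elephantD
Sorted (with $ < everything):
  sorted[0] = $elephantD
  sorted[1] = D$elephant
  sorted[2] = antD$eleph
  sorted[3] = elephantD$
  sorted[4] = ephantD$el
  sorted[5] = hantD$elep
  sorted[6] = lephantD$e
  sorted[7] = ntD$elepha
  sorted[8] = phantD$ele
  sorted[9] = tD$elephan
sorted[9] = tD$elephan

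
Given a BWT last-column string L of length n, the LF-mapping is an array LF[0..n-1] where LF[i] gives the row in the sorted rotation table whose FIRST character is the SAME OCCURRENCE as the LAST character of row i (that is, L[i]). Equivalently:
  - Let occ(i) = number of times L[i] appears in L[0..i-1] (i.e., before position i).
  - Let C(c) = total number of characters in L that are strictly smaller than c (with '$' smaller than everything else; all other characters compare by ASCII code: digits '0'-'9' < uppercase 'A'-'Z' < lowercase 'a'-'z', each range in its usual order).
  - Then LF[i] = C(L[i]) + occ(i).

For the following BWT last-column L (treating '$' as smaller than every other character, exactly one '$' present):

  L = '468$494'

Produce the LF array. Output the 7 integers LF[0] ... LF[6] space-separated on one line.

Char counts: '$':1, '4':3, '6':1, '8':1, '9':1
C (first-col start): C('$')=0, C('4')=1, C('6')=4, C('8')=5, C('9')=6
L[0]='4': occ=0, LF[0]=C('4')+0=1+0=1
L[1]='6': occ=0, LF[1]=C('6')+0=4+0=4
L[2]='8': occ=0, LF[2]=C('8')+0=5+0=5
L[3]='$': occ=0, LF[3]=C('$')+0=0+0=0
L[4]='4': occ=1, LF[4]=C('4')+1=1+1=2
L[5]='9': occ=0, LF[5]=C('9')+0=6+0=6
L[6]='4': occ=2, LF[6]=C('4')+2=1+2=3

Answer: 1 4 5 0 2 6 3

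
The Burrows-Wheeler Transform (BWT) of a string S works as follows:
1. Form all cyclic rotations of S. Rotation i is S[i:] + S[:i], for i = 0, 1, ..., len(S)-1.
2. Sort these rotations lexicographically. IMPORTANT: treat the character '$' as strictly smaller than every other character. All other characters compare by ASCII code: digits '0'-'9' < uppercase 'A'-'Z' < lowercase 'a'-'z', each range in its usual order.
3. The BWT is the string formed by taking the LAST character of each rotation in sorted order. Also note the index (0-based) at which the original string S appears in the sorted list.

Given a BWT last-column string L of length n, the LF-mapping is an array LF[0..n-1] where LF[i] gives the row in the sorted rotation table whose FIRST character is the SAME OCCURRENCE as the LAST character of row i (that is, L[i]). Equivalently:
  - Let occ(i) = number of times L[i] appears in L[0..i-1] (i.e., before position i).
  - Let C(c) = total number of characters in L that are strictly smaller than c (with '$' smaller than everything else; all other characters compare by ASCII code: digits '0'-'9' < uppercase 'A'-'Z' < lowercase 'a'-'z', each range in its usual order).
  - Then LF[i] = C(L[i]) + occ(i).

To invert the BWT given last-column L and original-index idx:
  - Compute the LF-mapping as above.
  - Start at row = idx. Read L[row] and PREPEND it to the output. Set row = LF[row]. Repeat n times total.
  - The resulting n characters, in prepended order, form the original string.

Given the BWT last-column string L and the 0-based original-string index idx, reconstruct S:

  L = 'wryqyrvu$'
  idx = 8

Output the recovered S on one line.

Answer: yuyrqrvw$

Derivation:
LF mapping: 6 2 7 1 8 3 5 4 0
Walk LF starting at row 8, prepending L[row]:
  step 1: row=8, L[8]='$', prepend. Next row=LF[8]=0
  step 2: row=0, L[0]='w', prepend. Next row=LF[0]=6
  step 3: row=6, L[6]='v', prepend. Next row=LF[6]=5
  step 4: row=5, L[5]='r', prepend. Next row=LF[5]=3
  step 5: row=3, L[3]='q', prepend. Next row=LF[3]=1
  step 6: row=1, L[1]='r', prepend. Next row=LF[1]=2
  step 7: row=2, L[2]='y', prepend. Next row=LF[2]=7
  step 8: row=7, L[7]='u', prepend. Next row=LF[7]=4
  step 9: row=4, L[4]='y', prepend. Next row=LF[4]=8
Reversed output: yuyrqrvw$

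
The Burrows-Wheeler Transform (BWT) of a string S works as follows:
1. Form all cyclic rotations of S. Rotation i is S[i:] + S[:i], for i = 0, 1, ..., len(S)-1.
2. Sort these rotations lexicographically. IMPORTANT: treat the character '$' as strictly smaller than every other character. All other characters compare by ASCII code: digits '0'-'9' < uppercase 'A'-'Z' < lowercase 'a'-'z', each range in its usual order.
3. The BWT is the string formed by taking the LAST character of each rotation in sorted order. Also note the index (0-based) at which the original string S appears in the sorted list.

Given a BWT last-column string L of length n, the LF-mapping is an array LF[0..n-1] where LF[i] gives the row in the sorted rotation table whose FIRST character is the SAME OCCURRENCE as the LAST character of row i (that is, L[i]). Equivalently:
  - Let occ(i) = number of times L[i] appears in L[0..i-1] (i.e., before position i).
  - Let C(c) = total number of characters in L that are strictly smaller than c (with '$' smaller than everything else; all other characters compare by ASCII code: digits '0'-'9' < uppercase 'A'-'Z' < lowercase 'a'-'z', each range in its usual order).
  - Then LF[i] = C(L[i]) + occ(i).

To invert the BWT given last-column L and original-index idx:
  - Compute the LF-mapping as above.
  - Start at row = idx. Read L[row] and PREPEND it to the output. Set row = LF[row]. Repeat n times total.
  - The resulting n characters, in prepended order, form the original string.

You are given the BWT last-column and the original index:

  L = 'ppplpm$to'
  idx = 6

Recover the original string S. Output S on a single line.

Answer: pmplotpp$

Derivation:
LF mapping: 4 5 6 1 7 2 0 8 3
Walk LF starting at row 6, prepending L[row]:
  step 1: row=6, L[6]='$', prepend. Next row=LF[6]=0
  step 2: row=0, L[0]='p', prepend. Next row=LF[0]=4
  step 3: row=4, L[4]='p', prepend. Next row=LF[4]=7
  step 4: row=7, L[7]='t', prepend. Next row=LF[7]=8
  step 5: row=8, L[8]='o', prepend. Next row=LF[8]=3
  step 6: row=3, L[3]='l', prepend. Next row=LF[3]=1
  step 7: row=1, L[1]='p', prepend. Next row=LF[1]=5
  step 8: row=5, L[5]='m', prepend. Next row=LF[5]=2
  step 9: row=2, L[2]='p', prepend. Next row=LF[2]=6
Reversed output: pmplotpp$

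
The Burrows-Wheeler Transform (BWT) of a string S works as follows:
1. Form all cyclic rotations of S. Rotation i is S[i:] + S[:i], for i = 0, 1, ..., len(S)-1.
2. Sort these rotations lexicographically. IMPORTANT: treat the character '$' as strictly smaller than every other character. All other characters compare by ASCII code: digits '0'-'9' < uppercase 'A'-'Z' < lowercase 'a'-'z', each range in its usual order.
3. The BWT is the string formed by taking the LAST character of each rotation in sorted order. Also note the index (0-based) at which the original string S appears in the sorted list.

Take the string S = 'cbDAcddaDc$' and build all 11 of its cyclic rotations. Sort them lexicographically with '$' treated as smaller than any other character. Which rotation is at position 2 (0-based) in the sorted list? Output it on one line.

Answer: DAcddaDc$cb

Derivation:
All 11 rotations (rotation i = S[i:]+S[:i]):
  rot[0] = cbDAcddaDc$
  rot[1] = bDAcddaDc$c
  rot[2] = DAcddaDc$cb
  rot[3] = AcddaDc$cbD
  rot[4] = cddaDc$cbDA
  rot[5] = ddaDc$cbDAc
  rot[6] = daDc$cbDAcd
  rot[7] = aDc$cbDAcdd
  rot[8] = Dc$cbDAcdda
  rot[9] = c$cbDAcddaD
  rot[10] = $cbDAcddaDc
Sorted (with $ < everything):
  sorted[0] = $cbDAcddaDc
  sorted[1] = AcddaDc$cbD
  sorted[2] = DAcddaDc$cb
  sorted[3] = Dc$cbDAcdda
  sorted[4] = aDc$cbDAcdd
  sorted[5] = bDAcddaDc$c
  sorted[6] = c$cbDAcddaD
  sorted[7] = cbDAcddaDc$
  sorted[8] = cddaDc$cbDA
  sorted[9] = daDc$cbDAcd
  sorted[10] = ddaDc$cbDAc
sorted[2] = DAcddaDc$cb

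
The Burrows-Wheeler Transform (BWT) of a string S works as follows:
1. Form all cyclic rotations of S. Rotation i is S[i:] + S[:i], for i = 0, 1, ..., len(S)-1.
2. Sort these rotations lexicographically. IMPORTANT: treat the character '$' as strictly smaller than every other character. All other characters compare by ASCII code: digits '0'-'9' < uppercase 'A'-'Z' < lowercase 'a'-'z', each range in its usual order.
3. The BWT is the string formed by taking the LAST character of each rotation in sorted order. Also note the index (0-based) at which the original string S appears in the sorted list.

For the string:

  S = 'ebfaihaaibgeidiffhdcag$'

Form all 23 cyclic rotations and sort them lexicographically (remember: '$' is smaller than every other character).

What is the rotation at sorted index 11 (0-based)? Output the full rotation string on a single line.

All 23 rotations (rotation i = S[i:]+S[:i]):
  rot[0] = ebfaihaaibgeidiffhdcag$
  rot[1] = bfaihaaibgeidiffhdcag$e
  rot[2] = faihaaibgeidiffhdcag$eb
  rot[3] = aihaaibgeidiffhdcag$ebf
  rot[4] = ihaaibgeidiffhdcag$ebfa
  rot[5] = haaibgeidiffhdcag$ebfai
  rot[6] = aaibgeidiffhdcag$ebfaih
  rot[7] = aibgeidiffhdcag$ebfaiha
  rot[8] = ibgeidiffhdcag$ebfaihaa
  rot[9] = bgeidiffhdcag$ebfaihaai
  rot[10] = geidiffhdcag$ebfaihaaib
  rot[11] = eidiffhdcag$ebfaihaaibg
  rot[12] = idiffhdcag$ebfaihaaibge
  rot[13] = diffhdcag$ebfaihaaibgei
  rot[14] = iffhdcag$ebfaihaaibgeid
  rot[15] = ffhdcag$ebfaihaaibgeidi
  rot[16] = fhdcag$ebfaihaaibgeidif
  rot[17] = hdcag$ebfaihaaibgeidiff
  rot[18] = dcag$ebfaihaaibgeidiffh
  rot[19] = cag$ebfaihaaibgeidiffhd
  rot[20] = ag$ebfaihaaibgeidiffhdc
  rot[21] = g$ebfaihaaibgeidiffhdca
  rot[22] = $ebfaihaaibgeidiffhdcag
Sorted (with $ < everything):
  sorted[0] = $ebfaihaaibgeidiffhdcag
  sorted[1] = aaibgeidiffhdcag$ebfaih
  sorted[2] = ag$ebfaihaaibgeidiffhdc
  sorted[3] = aibgeidiffhdcag$ebfaiha
  sorted[4] = aihaaibgeidiffhdcag$ebf
  sorted[5] = bfaihaaibgeidiffhdcag$e
  sorted[6] = bgeidiffhdcag$ebfaihaai
  sorted[7] = cag$ebfaihaaibgeidiffhd
  sorted[8] = dcag$ebfaihaaibgeidiffh
  sorted[9] = diffhdcag$ebfaihaaibgei
  sorted[10] = ebfaihaaibgeidiffhdcag$
  sorted[11] = eidiffhdcag$ebfaihaaibg
  sorted[12] = faihaaibgeidiffhdcag$eb
  sorted[13] = ffhdcag$ebfaihaaibgeidi
  sorted[14] = fhdcag$ebfaihaaibgeidif
  sorted[15] = g$ebfaihaaibgeidiffhdca
  sorted[16] = geidiffhdcag$ebfaihaaib
  sorted[17] = haaibgeidiffhdcag$ebfai
  sorted[18] = hdcag$ebfaihaaibgeidiff
  sorted[19] = ibgeidiffhdcag$ebfaihaa
  sorted[20] = idiffhdcag$ebfaihaaibge
  sorted[21] = iffhdcag$ebfaihaaibgeid
  sorted[22] = ihaaibgeidiffhdcag$ebfa
sorted[11] = eidiffhdcag$ebfaihaaibg

Answer: eidiffhdcag$ebfaihaaibg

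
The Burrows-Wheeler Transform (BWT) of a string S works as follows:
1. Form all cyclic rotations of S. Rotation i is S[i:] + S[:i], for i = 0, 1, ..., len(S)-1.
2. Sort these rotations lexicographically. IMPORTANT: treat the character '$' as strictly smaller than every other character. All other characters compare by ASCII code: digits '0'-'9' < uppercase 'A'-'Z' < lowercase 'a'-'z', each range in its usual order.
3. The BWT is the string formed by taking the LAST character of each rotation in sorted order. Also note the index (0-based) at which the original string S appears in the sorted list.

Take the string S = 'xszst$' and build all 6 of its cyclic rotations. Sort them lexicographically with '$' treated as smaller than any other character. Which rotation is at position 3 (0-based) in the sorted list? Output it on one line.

All 6 rotations (rotation i = S[i:]+S[:i]):
  rot[0] = xszst$
  rot[1] = szst$x
  rot[2] = zst$xs
  rot[3] = st$xsz
  rot[4] = t$xszs
  rot[5] = $xszst
Sorted (with $ < everything):
  sorted[0] = $xszst
  sorted[1] = st$xsz
  sorted[2] = szst$x
  sorted[3] = t$xszs
  sorted[4] = xszst$
  sorted[5] = zst$xs
sorted[3] = t$xszs

Answer: t$xszs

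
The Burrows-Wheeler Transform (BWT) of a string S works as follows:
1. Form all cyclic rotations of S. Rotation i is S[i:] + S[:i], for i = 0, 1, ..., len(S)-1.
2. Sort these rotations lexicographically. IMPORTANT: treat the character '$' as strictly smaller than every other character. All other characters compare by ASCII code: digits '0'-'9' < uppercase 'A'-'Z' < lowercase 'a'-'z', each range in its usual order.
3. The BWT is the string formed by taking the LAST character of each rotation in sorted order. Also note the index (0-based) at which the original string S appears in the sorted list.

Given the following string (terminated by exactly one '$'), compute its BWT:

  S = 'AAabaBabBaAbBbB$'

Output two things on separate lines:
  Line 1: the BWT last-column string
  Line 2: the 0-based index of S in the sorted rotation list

Answer: B$AabbabBbBABaAa
1

Derivation:
All 16 rotations (rotation i = S[i:]+S[:i]):
  rot[0] = AAabaBabBaAbBbB$
  rot[1] = AabaBabBaAbBbB$A
  rot[2] = abaBabBaAbBbB$AA
  rot[3] = baBabBaAbBbB$AAa
  rot[4] = aBabBaAbBbB$AAab
  rot[5] = BabBaAbBbB$AAaba
  rot[6] = abBaAbBbB$AAabaB
  rot[7] = bBaAbBbB$AAabaBa
  rot[8] = BaAbBbB$AAabaBab
  rot[9] = aAbBbB$AAabaBabB
  rot[10] = AbBbB$AAabaBabBa
  rot[11] = bBbB$AAabaBabBaA
  rot[12] = BbB$AAabaBabBaAb
  rot[13] = bB$AAabaBabBaAbB
  rot[14] = B$AAabaBabBaAbBb
  rot[15] = $AAabaBabBaAbBbB
Sorted (with $ < everything):
  sorted[0] = $AAabaBabBaAbBbB  (last char: 'B')
  sorted[1] = AAabaBabBaAbBbB$  (last char: '$')
  sorted[2] = AabaBabBaAbBbB$A  (last char: 'A')
  sorted[3] = AbBbB$AAabaBabBa  (last char: 'a')
  sorted[4] = B$AAabaBabBaAbBb  (last char: 'b')
  sorted[5] = BaAbBbB$AAabaBab  (last char: 'b')
  sorted[6] = BabBaAbBbB$AAaba  (last char: 'a')
  sorted[7] = BbB$AAabaBabBaAb  (last char: 'b')
  sorted[8] = aAbBbB$AAabaBabB  (last char: 'B')
  sorted[9] = aBabBaAbBbB$AAab  (last char: 'b')
  sorted[10] = abBaAbBbB$AAabaB  (last char: 'B')
  sorted[11] = abaBabBaAbBbB$AA  (last char: 'A')
  sorted[12] = bB$AAabaBabBaAbB  (last char: 'B')
  sorted[13] = bBaAbBbB$AAabaBa  (last char: 'a')
  sorted[14] = bBbB$AAabaBabBaA  (last char: 'A')
  sorted[15] = baBabBaAbBbB$AAa  (last char: 'a')
Last column: B$AabbabBbBABaAa
Original string S is at sorted index 1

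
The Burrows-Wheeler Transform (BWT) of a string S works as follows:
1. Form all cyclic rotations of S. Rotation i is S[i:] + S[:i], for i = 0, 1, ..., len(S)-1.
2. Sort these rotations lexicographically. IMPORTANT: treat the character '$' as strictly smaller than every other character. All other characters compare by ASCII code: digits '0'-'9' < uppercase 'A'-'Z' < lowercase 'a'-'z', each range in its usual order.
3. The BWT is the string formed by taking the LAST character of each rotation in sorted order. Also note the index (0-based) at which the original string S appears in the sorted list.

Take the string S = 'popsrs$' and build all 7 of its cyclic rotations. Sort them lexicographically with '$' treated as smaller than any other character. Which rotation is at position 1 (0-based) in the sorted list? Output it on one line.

Answer: opsrs$p

Derivation:
All 7 rotations (rotation i = S[i:]+S[:i]):
  rot[0] = popsrs$
  rot[1] = opsrs$p
  rot[2] = psrs$po
  rot[3] = srs$pop
  rot[4] = rs$pops
  rot[5] = s$popsr
  rot[6] = $popsrs
Sorted (with $ < everything):
  sorted[0] = $popsrs
  sorted[1] = opsrs$p
  sorted[2] = popsrs$
  sorted[3] = psrs$po
  sorted[4] = rs$pops
  sorted[5] = s$popsr
  sorted[6] = srs$pop
sorted[1] = opsrs$p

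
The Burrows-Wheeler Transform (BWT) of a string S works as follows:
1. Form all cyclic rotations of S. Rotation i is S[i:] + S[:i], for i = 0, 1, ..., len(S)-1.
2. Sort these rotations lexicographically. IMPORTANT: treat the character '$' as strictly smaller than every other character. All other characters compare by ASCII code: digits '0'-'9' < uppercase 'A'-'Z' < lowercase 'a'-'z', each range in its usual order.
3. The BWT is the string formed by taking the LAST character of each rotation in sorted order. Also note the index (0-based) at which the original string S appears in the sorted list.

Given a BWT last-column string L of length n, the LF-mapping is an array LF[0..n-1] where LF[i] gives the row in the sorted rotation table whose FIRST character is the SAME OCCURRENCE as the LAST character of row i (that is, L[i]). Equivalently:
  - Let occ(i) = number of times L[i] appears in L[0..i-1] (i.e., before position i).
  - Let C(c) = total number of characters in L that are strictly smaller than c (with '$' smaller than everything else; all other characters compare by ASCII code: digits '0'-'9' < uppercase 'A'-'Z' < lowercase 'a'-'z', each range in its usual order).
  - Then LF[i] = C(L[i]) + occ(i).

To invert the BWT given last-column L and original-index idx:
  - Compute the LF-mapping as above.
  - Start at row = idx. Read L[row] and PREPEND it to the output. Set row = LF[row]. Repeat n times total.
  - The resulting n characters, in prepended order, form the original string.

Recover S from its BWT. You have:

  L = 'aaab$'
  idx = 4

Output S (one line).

Answer: baaa$

Derivation:
LF mapping: 1 2 3 4 0
Walk LF starting at row 4, prepending L[row]:
  step 1: row=4, L[4]='$', prepend. Next row=LF[4]=0
  step 2: row=0, L[0]='a', prepend. Next row=LF[0]=1
  step 3: row=1, L[1]='a', prepend. Next row=LF[1]=2
  step 4: row=2, L[2]='a', prepend. Next row=LF[2]=3
  step 5: row=3, L[3]='b', prepend. Next row=LF[3]=4
Reversed output: baaa$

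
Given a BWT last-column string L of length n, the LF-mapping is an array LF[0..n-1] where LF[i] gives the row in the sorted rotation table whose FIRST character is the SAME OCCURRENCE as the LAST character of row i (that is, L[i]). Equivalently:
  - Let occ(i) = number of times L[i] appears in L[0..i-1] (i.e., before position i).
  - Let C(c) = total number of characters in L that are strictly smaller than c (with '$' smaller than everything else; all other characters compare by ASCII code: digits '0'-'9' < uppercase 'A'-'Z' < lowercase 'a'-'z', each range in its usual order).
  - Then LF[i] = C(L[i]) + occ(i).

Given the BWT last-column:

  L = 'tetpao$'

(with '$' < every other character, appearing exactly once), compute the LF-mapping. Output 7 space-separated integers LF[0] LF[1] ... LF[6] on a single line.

Char counts: '$':1, 'a':1, 'e':1, 'o':1, 'p':1, 't':2
C (first-col start): C('$')=0, C('a')=1, C('e')=2, C('o')=3, C('p')=4, C('t')=5
L[0]='t': occ=0, LF[0]=C('t')+0=5+0=5
L[1]='e': occ=0, LF[1]=C('e')+0=2+0=2
L[2]='t': occ=1, LF[2]=C('t')+1=5+1=6
L[3]='p': occ=0, LF[3]=C('p')+0=4+0=4
L[4]='a': occ=0, LF[4]=C('a')+0=1+0=1
L[5]='o': occ=0, LF[5]=C('o')+0=3+0=3
L[6]='$': occ=0, LF[6]=C('$')+0=0+0=0

Answer: 5 2 6 4 1 3 0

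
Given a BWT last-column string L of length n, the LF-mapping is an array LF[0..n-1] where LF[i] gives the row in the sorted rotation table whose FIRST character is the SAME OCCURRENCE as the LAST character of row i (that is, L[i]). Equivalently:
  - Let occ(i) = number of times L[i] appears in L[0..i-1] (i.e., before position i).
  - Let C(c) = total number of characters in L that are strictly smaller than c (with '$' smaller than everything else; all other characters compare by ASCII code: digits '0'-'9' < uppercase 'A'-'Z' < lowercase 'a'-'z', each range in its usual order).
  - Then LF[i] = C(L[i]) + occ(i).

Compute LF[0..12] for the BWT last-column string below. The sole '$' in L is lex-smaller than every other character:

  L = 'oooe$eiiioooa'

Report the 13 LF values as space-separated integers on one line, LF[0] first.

Answer: 7 8 9 2 0 3 4 5 6 10 11 12 1

Derivation:
Char counts: '$':1, 'a':1, 'e':2, 'i':3, 'o':6
C (first-col start): C('$')=0, C('a')=1, C('e')=2, C('i')=4, C('o')=7
L[0]='o': occ=0, LF[0]=C('o')+0=7+0=7
L[1]='o': occ=1, LF[1]=C('o')+1=7+1=8
L[2]='o': occ=2, LF[2]=C('o')+2=7+2=9
L[3]='e': occ=0, LF[3]=C('e')+0=2+0=2
L[4]='$': occ=0, LF[4]=C('$')+0=0+0=0
L[5]='e': occ=1, LF[5]=C('e')+1=2+1=3
L[6]='i': occ=0, LF[6]=C('i')+0=4+0=4
L[7]='i': occ=1, LF[7]=C('i')+1=4+1=5
L[8]='i': occ=2, LF[8]=C('i')+2=4+2=6
L[9]='o': occ=3, LF[9]=C('o')+3=7+3=10
L[10]='o': occ=4, LF[10]=C('o')+4=7+4=11
L[11]='o': occ=5, LF[11]=C('o')+5=7+5=12
L[12]='a': occ=0, LF[12]=C('a')+0=1+0=1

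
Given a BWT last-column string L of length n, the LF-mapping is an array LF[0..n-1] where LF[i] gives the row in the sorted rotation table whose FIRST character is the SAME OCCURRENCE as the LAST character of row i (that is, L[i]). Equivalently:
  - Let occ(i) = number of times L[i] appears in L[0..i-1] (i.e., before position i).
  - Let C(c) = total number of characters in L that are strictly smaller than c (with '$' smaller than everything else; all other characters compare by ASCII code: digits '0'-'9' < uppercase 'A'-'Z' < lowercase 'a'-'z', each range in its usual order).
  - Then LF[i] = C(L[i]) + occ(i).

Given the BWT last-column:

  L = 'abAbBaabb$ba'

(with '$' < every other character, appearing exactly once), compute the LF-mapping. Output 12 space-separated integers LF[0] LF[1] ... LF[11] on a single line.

Char counts: '$':1, 'A':1, 'B':1, 'a':4, 'b':5
C (first-col start): C('$')=0, C('A')=1, C('B')=2, C('a')=3, C('b')=7
L[0]='a': occ=0, LF[0]=C('a')+0=3+0=3
L[1]='b': occ=0, LF[1]=C('b')+0=7+0=7
L[2]='A': occ=0, LF[2]=C('A')+0=1+0=1
L[3]='b': occ=1, LF[3]=C('b')+1=7+1=8
L[4]='B': occ=0, LF[4]=C('B')+0=2+0=2
L[5]='a': occ=1, LF[5]=C('a')+1=3+1=4
L[6]='a': occ=2, LF[6]=C('a')+2=3+2=5
L[7]='b': occ=2, LF[7]=C('b')+2=7+2=9
L[8]='b': occ=3, LF[8]=C('b')+3=7+3=10
L[9]='$': occ=0, LF[9]=C('$')+0=0+0=0
L[10]='b': occ=4, LF[10]=C('b')+4=7+4=11
L[11]='a': occ=3, LF[11]=C('a')+3=3+3=6

Answer: 3 7 1 8 2 4 5 9 10 0 11 6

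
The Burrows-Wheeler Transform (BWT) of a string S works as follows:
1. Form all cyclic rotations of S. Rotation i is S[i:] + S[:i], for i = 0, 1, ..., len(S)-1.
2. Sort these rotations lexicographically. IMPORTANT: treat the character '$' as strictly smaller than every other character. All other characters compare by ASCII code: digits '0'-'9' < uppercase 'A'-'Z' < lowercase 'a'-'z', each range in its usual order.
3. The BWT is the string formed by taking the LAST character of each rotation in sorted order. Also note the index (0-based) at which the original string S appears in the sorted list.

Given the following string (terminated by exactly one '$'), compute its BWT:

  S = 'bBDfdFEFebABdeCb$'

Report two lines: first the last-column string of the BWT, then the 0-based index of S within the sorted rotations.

Answer: bbbAeBFdECe$fBdFD
11

Derivation:
All 17 rotations (rotation i = S[i:]+S[:i]):
  rot[0] = bBDfdFEFebABdeCb$
  rot[1] = BDfdFEFebABdeCb$b
  rot[2] = DfdFEFebABdeCb$bB
  rot[3] = fdFEFebABdeCb$bBD
  rot[4] = dFEFebABdeCb$bBDf
  rot[5] = FEFebABdeCb$bBDfd
  rot[6] = EFebABdeCb$bBDfdF
  rot[7] = FebABdeCb$bBDfdFE
  rot[8] = ebABdeCb$bBDfdFEF
  rot[9] = bABdeCb$bBDfdFEFe
  rot[10] = ABdeCb$bBDfdFEFeb
  rot[11] = BdeCb$bBDfdFEFebA
  rot[12] = deCb$bBDfdFEFebAB
  rot[13] = eCb$bBDfdFEFebABd
  rot[14] = Cb$bBDfdFEFebABde
  rot[15] = b$bBDfdFEFebABdeC
  rot[16] = $bBDfdFEFebABdeCb
Sorted (with $ < everything):
  sorted[0] = $bBDfdFEFebABdeCb  (last char: 'b')
  sorted[1] = ABdeCb$bBDfdFEFeb  (last char: 'b')
  sorted[2] = BDfdFEFebABdeCb$b  (last char: 'b')
  sorted[3] = BdeCb$bBDfdFEFebA  (last char: 'A')
  sorted[4] = Cb$bBDfdFEFebABde  (last char: 'e')
  sorted[5] = DfdFEFebABdeCb$bB  (last char: 'B')
  sorted[6] = EFebABdeCb$bBDfdF  (last char: 'F')
  sorted[7] = FEFebABdeCb$bBDfd  (last char: 'd')
  sorted[8] = FebABdeCb$bBDfdFE  (last char: 'E')
  sorted[9] = b$bBDfdFEFebABdeC  (last char: 'C')
  sorted[10] = bABdeCb$bBDfdFEFe  (last char: 'e')
  sorted[11] = bBDfdFEFebABdeCb$  (last char: '$')
  sorted[12] = dFEFebABdeCb$bBDf  (last char: 'f')
  sorted[13] = deCb$bBDfdFEFebAB  (last char: 'B')
  sorted[14] = eCb$bBDfdFEFebABd  (last char: 'd')
  sorted[15] = ebABdeCb$bBDfdFEF  (last char: 'F')
  sorted[16] = fdFEFebABdeCb$bBD  (last char: 'D')
Last column: bbbAeBFdECe$fBdFD
Original string S is at sorted index 11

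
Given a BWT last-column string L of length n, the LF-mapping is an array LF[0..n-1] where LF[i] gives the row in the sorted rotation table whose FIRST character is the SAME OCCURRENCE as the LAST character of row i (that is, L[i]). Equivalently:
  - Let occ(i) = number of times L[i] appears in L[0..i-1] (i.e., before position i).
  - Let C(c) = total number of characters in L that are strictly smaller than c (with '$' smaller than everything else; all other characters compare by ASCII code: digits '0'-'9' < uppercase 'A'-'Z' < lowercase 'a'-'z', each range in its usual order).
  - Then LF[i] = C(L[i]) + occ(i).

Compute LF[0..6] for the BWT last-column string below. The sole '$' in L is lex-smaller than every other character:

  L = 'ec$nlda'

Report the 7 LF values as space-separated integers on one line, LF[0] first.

Answer: 4 2 0 6 5 3 1

Derivation:
Char counts: '$':1, 'a':1, 'c':1, 'd':1, 'e':1, 'l':1, 'n':1
C (first-col start): C('$')=0, C('a')=1, C('c')=2, C('d')=3, C('e')=4, C('l')=5, C('n')=6
L[0]='e': occ=0, LF[0]=C('e')+0=4+0=4
L[1]='c': occ=0, LF[1]=C('c')+0=2+0=2
L[2]='$': occ=0, LF[2]=C('$')+0=0+0=0
L[3]='n': occ=0, LF[3]=C('n')+0=6+0=6
L[4]='l': occ=0, LF[4]=C('l')+0=5+0=5
L[5]='d': occ=0, LF[5]=C('d')+0=3+0=3
L[6]='a': occ=0, LF[6]=C('a')+0=1+0=1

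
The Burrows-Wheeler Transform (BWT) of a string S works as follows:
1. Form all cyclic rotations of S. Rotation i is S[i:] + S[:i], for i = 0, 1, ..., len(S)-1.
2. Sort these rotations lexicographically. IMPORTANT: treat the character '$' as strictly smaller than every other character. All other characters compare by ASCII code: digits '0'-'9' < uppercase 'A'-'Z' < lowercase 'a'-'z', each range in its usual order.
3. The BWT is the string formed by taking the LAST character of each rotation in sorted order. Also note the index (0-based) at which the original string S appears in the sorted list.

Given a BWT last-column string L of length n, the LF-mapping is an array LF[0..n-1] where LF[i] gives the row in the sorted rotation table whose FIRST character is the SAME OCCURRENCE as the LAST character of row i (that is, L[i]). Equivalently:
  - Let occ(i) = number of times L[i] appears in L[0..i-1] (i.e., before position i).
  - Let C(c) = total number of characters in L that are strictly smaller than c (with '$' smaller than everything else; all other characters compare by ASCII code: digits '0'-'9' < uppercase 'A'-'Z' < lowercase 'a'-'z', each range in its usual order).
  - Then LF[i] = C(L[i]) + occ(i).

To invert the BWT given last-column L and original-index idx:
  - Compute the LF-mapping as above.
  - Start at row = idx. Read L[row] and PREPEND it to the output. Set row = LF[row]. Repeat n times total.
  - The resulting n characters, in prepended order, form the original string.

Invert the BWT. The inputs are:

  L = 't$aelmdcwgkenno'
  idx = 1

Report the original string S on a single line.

LF mapping: 13 0 1 4 8 9 3 2 14 6 7 5 10 11 12
Walk LF starting at row 1, prepending L[row]:
  step 1: row=1, L[1]='$', prepend. Next row=LF[1]=0
  step 2: row=0, L[0]='t', prepend. Next row=LF[0]=13
  step 3: row=13, L[13]='n', prepend. Next row=LF[13]=11
  step 4: row=11, L[11]='e', prepend. Next row=LF[11]=5
  step 5: row=5, L[5]='m', prepend. Next row=LF[5]=9
  step 6: row=9, L[9]='g', prepend. Next row=LF[9]=6
  step 7: row=6, L[6]='d', prepend. Next row=LF[6]=3
  step 8: row=3, L[3]='e', prepend. Next row=LF[3]=4
  step 9: row=4, L[4]='l', prepend. Next row=LF[4]=8
  step 10: row=8, L[8]='w', prepend. Next row=LF[8]=14
  step 11: row=14, L[14]='o', prepend. Next row=LF[14]=12
  step 12: row=12, L[12]='n', prepend. Next row=LF[12]=10
  step 13: row=10, L[10]='k', prepend. Next row=LF[10]=7
  step 14: row=7, L[7]='c', prepend. Next row=LF[7]=2
  step 15: row=2, L[2]='a', prepend. Next row=LF[2]=1
Reversed output: acknowledgment$

Answer: acknowledgment$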